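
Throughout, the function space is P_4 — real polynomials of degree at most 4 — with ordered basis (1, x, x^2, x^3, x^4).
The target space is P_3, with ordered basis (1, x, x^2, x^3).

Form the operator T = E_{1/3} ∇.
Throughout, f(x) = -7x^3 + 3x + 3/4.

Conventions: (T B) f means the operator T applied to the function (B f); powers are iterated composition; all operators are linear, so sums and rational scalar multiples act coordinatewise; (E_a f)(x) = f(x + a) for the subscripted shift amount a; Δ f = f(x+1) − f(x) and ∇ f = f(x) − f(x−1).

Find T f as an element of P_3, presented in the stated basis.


∇ f = -21x^2 + 21x - 4
E_{1/3} ∇ f = -21x^2 + 7x + 2/3

the image equals g(x) = -21x^2 + 7x + 2/3


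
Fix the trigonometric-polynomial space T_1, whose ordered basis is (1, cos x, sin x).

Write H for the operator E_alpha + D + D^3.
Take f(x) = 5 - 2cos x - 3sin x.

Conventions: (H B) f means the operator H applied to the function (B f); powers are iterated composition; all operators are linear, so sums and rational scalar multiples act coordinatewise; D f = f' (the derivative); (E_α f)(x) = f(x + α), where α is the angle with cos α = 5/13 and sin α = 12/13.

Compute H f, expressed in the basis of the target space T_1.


the result is g(x) = 5 - (46/13)cos x + (9/13)sin x

E_alpha f = 5 - (46/13)cos x + (9/13)sin x
D f = -3cos x + 2sin x
D f = -3cos x + 2sin x
D D f = 2cos x + 3sin x
D D D f = 3cos x - 2sin x
(E_alpha + D + D^3) f = 5 - (46/13)cos x + (9/13)sin x


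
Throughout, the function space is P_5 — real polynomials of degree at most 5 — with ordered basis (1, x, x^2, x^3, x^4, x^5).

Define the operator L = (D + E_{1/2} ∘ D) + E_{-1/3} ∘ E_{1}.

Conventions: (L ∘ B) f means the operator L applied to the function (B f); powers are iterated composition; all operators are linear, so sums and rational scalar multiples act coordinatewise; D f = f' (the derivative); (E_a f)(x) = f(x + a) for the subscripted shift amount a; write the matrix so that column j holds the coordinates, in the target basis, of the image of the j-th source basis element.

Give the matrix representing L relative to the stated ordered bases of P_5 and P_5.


the matrix is [[1, 8/3, 13/9, 113/108, 113/162, 1727/3888]; [0, 1, 16/3, 13/3, 113/27, 565/162]; [0, 0, 1, 8, 26/3, 565/54]; [0, 0, 0, 1, 32/3, 130/9]; [0, 0, 0, 0, 1, 40/3]; [0, 0, 0, 0, 0, 1]] (rows listed top to bottom)

image of 1: 1
image of x: x + 8/3
image of x^2: x^2 + (16/3)x + 13/9
image of x^3: x^3 + 8x^2 + (13/3)x + 113/108
image of x^4: x^4 + (32/3)x^3 + (26/3)x^2 + (113/27)x + 113/162
image of x^5: x^5 + (40/3)x^4 + (130/9)x^3 + (565/54)x^2 + (565/162)x + 1727/3888
each image's coordinates form column j of the matrix


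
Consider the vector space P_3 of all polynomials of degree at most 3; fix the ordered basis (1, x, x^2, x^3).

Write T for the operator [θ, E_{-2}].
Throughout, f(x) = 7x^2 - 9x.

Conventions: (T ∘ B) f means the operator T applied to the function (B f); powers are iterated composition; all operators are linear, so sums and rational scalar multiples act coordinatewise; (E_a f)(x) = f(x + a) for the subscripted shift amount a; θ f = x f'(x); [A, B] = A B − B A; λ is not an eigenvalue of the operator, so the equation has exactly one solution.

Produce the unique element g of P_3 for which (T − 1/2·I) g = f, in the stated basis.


write g with unknown coordinates in the stated basis and equate coefficients in (T − 1/2·I) g = f
solving from the highest basis element down gives g = -14x^2 - 94x - 152
check: T g = -56x - 76
so T g − 1/2·g = 7x^2 - 9x = f ✓

the result is g(x) = -14x^2 - 94x - 152


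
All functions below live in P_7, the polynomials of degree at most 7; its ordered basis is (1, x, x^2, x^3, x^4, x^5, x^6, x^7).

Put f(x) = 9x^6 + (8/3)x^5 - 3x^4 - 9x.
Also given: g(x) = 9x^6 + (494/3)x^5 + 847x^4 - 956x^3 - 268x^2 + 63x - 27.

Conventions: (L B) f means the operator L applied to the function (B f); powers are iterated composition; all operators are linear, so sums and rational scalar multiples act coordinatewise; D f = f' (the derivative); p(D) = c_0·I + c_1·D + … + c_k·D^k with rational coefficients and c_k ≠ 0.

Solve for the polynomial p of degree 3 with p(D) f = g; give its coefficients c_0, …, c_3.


D^0 f = 9x^6 + (8/3)x^5 - 3x^4 - 9x
D^1 f = 54x^5 + (40/3)x^4 - 12x^3 - 9
D^2 f = 270x^4 + (160/3)x^3 - 36x^2
D^3 f = 1080x^3 + 160x^2 - 72x
matching coefficients of g against c_0 f + c_1 Df + … from the top degree down determines the c_i
solution: c_0 = 1, c_1 = 3, c_2 = 3, c_3 = -1

p(D) = I + 3·D + 3·D^2 − D^3, i.e. c_0 = 1, c_1 = 3, c_2 = 3, c_3 = -1


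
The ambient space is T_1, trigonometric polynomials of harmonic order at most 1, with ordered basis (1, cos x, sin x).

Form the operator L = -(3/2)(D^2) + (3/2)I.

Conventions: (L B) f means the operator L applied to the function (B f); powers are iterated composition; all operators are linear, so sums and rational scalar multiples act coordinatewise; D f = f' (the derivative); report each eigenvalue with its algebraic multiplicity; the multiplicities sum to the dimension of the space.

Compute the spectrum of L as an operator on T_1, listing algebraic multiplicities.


λ = 3/2 (multiplicity 1), λ = 3 (multiplicity 2)

image of 1: 3/2
image of cos x: 3cos x
image of sin x: 3sin x
the matrix is diagonal; its diagonal is (3/2, 3, 3)
for a triangular matrix the eigenvalues are the diagonal entries, with algebraic multiplicity their repetition count


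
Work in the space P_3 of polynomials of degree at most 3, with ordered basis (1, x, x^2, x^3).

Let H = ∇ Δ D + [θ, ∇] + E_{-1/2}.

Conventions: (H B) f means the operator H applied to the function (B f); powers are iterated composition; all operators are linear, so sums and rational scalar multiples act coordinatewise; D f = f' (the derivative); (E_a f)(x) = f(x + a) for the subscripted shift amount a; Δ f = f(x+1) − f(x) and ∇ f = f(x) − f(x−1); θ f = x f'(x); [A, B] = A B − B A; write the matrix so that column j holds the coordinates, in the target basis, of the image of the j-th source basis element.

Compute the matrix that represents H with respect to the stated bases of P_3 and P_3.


image of 1: 1
image of x: x - 3/2
image of x^2: x^2 - 3x + 9/4
image of x^3: x^3 - (9/2)x^2 + (27/4)x + 23/8
each image's coordinates form column j of the matrix

the matrix is [[1, -3/2, 9/4, 23/8]; [0, 1, -3, 27/4]; [0, 0, 1, -9/2]; [0, 0, 0, 1]] (rows listed top to bottom)


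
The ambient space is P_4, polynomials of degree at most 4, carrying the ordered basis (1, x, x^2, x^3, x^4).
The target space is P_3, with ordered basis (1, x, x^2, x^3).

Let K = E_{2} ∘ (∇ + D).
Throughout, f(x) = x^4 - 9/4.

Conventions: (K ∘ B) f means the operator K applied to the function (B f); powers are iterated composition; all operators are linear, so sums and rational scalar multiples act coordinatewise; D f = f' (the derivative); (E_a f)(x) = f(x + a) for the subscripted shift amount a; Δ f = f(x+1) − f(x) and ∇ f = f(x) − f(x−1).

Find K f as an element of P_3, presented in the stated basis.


g(x) = 8x^3 + 42x^2 + 76x + 47

∇ f = 4x^3 - 6x^2 + 4x - 1
D f = 4x^3
(∇ + D) f = 8x^3 - 6x^2 + 4x - 1
E_{2} (∇ + D) f = 8x^3 + 42x^2 + 76x + 47


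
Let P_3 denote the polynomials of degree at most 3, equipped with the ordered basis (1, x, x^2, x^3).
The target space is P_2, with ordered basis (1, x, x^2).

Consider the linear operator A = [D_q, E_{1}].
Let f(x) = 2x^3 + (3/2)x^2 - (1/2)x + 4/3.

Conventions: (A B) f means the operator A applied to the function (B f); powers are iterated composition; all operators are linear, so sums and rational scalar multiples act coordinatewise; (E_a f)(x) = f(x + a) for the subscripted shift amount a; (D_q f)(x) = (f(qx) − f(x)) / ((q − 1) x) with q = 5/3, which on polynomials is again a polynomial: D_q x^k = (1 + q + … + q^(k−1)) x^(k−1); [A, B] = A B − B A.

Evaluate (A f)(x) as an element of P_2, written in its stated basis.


E_{1} f = 2x^3 + (15/2)x^2 + (17/2)x + 13/3
D_q E_{1} f = (98/9)x^2 + 20x + 17/2
D_q f = (98/9)x^2 + 4x - 1/2
E_{1} D_q f = (98/9)x^2 + (232/9)x + 259/18
[D_q, E_{1}] f = -(52/9)x - 53/9

the result is g(x) = -(52/9)x - 53/9


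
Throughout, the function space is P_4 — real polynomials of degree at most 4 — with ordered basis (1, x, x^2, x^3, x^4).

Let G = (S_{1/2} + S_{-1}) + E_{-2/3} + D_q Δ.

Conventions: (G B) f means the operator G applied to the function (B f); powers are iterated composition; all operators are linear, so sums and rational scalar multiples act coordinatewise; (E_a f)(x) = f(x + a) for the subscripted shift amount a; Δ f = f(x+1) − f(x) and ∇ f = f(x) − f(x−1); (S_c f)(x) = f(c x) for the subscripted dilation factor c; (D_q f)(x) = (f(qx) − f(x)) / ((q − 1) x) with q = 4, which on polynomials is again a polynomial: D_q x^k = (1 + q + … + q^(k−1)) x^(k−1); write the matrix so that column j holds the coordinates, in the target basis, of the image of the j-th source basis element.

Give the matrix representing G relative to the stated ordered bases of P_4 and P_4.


the matrix is [[3, -2/3, 22/9, 73/27, 340/81]; [0, 1/2, -4/3, 49/3, 778/27]; [0, 0, 9/4, -2, 260/3]; [0, 0, 0, 1/8, -8/3]; [0, 0, 0, 0, 33/16]] (rows listed top to bottom)

image of 1: 3
image of x: (1/2)x - 2/3
image of x^2: (9/4)x^2 - (4/3)x + 22/9
image of x^3: (1/8)x^3 - 2x^2 + (49/3)x + 73/27
image of x^4: (33/16)x^4 - (8/3)x^3 + (260/3)x^2 + (778/27)x + 340/81
each image's coordinates form column j of the matrix


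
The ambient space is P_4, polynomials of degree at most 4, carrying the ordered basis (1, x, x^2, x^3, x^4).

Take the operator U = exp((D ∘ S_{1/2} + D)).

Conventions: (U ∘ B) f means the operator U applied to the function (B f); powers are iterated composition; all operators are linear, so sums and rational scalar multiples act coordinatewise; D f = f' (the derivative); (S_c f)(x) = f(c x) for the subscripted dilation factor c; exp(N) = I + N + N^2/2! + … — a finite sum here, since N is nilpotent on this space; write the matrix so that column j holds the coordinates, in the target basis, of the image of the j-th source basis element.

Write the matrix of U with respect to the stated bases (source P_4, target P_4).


image of 1: 1
image of x: x + 3/2
image of x^2: x^2 + (5/2)x + 15/8
image of x^3: x^3 + (27/8)x^2 + (135/32)x + 135/64
image of x^4: x^4 + (17/4)x^3 + (459/64)x^2 + (765/128)x + 2295/1024
each image's coordinates form column j of the matrix

the matrix is [[1, 3/2, 15/8, 135/64, 2295/1024]; [0, 1, 5/2, 135/32, 765/128]; [0, 0, 1, 27/8, 459/64]; [0, 0, 0, 1, 17/4]; [0, 0, 0, 0, 1]] (rows listed top to bottom)


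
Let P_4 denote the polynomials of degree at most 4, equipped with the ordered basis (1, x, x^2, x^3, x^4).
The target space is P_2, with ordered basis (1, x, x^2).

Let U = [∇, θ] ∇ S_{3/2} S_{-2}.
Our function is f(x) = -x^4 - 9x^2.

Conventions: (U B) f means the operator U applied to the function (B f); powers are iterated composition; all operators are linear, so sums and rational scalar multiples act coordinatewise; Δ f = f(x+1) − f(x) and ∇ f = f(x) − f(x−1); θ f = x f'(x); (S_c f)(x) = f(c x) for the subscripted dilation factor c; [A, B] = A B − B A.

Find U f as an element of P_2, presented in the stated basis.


the result is g(x) = -972x^2 + 2916x - 2430

S_{-2} f = -16x^4 - 36x^2
S_{3/2} S_{-2} f = -81x^4 - 81x^2
∇ S_{3/2} S_{-2} f = -324x^3 + 486x^2 - 486x + 162
θ (∇ S_{3/2} S_{-2}) f = -972x^3 + 972x^2 - 486x
∇ θ (∇ S_{3/2} S_{-2}) f = -2916x^2 + 4860x - 2430
∇ (∇ S_{3/2} S_{-2}) f = -972x^2 + 1944x - 1296
θ ∇ (∇ S_{3/2} S_{-2}) f = -1944x^2 + 1944x
[∇, θ] (∇ S_{3/2} S_{-2}) f = -972x^2 + 2916x - 2430


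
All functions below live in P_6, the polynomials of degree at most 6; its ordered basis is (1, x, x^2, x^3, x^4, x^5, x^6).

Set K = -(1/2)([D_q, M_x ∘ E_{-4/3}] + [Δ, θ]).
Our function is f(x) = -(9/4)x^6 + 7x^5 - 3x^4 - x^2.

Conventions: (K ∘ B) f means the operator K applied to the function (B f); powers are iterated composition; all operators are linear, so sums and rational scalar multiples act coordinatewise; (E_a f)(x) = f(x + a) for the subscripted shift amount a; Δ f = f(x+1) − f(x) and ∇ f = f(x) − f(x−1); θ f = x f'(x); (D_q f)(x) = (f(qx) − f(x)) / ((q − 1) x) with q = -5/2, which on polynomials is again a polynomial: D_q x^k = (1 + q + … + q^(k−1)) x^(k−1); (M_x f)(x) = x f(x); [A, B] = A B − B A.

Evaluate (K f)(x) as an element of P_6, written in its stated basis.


g(x) = (140625/512)x^6 + (1811/4)x^5 + (234373/96)x^4 + (1927/4)x^3 + (8749/8)x^2 + (24143/324)x + 22307/972

E_{-4/3} f = -(9/4)x^6 + 25x^5 - (329/3)x^4 + (2224/9)x^3 - (8251/27)x^2 + (16088/81)x - 12976/243
M_x E_{-4/3} f = -(9/4)x^7 + 25x^6 - (329/3)x^5 + (2224/9)x^4 - (8251/27)x^3 + (16088/81)x^2 - (12976/243)x
D_q (M_x ∘ E_{-4/3}) f = -(100611/256)x^6 - (55575/32)x^5 - (148379/48)x^4 - (8062/3)x^3 - (156769/108)x^2 - (8044/27)x - 12976/243
D_q f = (20007/128)x^5 + (3157/16)x^4 + (261/8)x^3 + (3/2)x
E_{-4/3} D_q f = (20007/128)x^5 - (27031/32)x^4 + (42217/24)x^3 - (10385/6)x^2 + (41833/54)x - 9266/81
M_x E_{-4/3} D_q f = (20007/128)x^6 - (27031/32)x^5 + (42217/24)x^4 - (10385/6)x^3 + (41833/54)x^2 - (9266/81)x
[D_q, M_x ∘ E_{-4/3}] f = -(140625/256)x^6 - 892x^5 - (232813/48)x^4 - (1913/2)x^3 - (8905/4)x^2 - (14866/81)x - 12976/243
θ f = -(27/2)x^6 + 35x^5 - 12x^4 - 2x^2
Δ θ f = -81x^5 - (55/2)x^4 + 32x^3 + (151/2)x^2 + 42x + 15/2
Δ f = -(27/2)x^5 + (5/4)x^4 + 13x^3 + (73/4)x^2 + (15/2)x + 3/4
θ Δ f = -(135/2)x^5 + 5x^4 + 39x^3 + (73/2)x^2 + (15/2)x
[Δ, θ] f = -(27/2)x^5 - (65/2)x^4 - 7x^3 + 39x^2 + (69/2)x + 15/2
([D_q, M_x ∘ E_{-4/3}] + [Δ, θ]) f = -(140625/256)x^6 - (1811/2)x^5 - (234373/48)x^4 - (1927/2)x^3 - (8749/4)x^2 - (24143/162)x - 22307/486
(-(1/2)([D_q, M_x ∘ E_{-4/3}] + [Δ, θ])) f = (140625/512)x^6 + (1811/4)x^5 + (234373/96)x^4 + (1927/4)x^3 + (8749/8)x^2 + (24143/324)x + 22307/972


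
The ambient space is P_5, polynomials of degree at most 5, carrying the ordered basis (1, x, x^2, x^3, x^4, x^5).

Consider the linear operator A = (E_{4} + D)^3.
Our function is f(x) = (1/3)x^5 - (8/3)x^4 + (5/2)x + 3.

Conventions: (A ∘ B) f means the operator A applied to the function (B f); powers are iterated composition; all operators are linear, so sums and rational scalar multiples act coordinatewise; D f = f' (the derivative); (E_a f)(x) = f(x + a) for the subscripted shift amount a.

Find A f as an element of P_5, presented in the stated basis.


E_{4} f = (1/3)x^5 + 4x^4 + (32/3)x^3 - (128/3)x^2 - (507/2)x - 985/3
D f = (5/3)x^4 - (32/3)x^3 + 5/2
(E_{4} + D) f = (1/3)x^5 + (17/3)x^4 - (128/3)x^2 - (507/2)x - 1955/6
E_{4} (E_{4} + D) f = (1/3)x^5 + (37/3)x^4 + 144x^3 + (2144/3)x^2 + (2565/2)x - 461/2
D (E_{4} + D) f = (5/3)x^4 + (68/3)x^3 - (256/3)x - 507/2
(E_{4} + D) (E_{4} + D) f = (1/3)x^5 + 14x^4 + (500/3)x^3 + (2144/3)x^2 + (7183/6)x - 484
E_{4} (E_{4} + D) (E_{4} + D) f = (1/3)x^5 + (62/3)x^4 + 444x^3 + 4272x^2 + (113551/6)x + 90994/3
D (E_{4} + D) (E_{4} + D) f = (5/3)x^4 + 56x^3 + 500x^2 + (4288/3)x + 7183/6
(E_{4} + D) (E_{4} + D) (E_{4} + D) f = (1/3)x^5 + (67/3)x^4 + 500x^3 + 4772x^2 + (40709/2)x + 63057/2

the result is g(x) = (1/3)x^5 + (67/3)x^4 + 500x^3 + 4772x^2 + (40709/2)x + 63057/2


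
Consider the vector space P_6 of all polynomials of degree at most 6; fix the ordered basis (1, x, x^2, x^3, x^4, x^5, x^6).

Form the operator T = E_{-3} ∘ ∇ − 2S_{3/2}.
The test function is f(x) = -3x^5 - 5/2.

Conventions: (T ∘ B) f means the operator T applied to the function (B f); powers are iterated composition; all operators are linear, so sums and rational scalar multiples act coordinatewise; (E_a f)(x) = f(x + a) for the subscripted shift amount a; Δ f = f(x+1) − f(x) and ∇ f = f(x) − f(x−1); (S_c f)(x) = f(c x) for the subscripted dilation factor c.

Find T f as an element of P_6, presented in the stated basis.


g(x) = (729/16)x^5 - 15x^4 + 210x^3 - 1110x^2 + 2625x - 2338

∇ f = -15x^4 + 30x^3 - 30x^2 + 15x - 3
E_{-3} ∇ f = -15x^4 + 210x^3 - 1110x^2 + 2625x - 2343
S_{3/2} f = -(729/32)x^5 - 5/2
(-2S_{3/2}) f = (729/16)x^5 + 5
(E_{-3} ∘ ∇ − 2S_{3/2}) f = (729/16)x^5 - 15x^4 + 210x^3 - 1110x^2 + 2625x - 2338


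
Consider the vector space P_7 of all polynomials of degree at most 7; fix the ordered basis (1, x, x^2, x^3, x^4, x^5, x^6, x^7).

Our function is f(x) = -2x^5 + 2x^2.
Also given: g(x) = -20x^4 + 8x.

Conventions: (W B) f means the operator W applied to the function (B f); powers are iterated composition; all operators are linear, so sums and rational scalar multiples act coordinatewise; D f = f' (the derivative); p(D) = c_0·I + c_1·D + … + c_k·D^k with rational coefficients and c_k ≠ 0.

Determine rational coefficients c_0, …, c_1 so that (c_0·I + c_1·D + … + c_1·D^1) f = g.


D^0 f = -2x^5 + 2x^2
D^1 f = -10x^4 + 4x
matching coefficients of g against c_0 f + c_1 Df + … from the top degree down determines the c_i
solution: c_0 = 0, c_1 = 2

p(D) = 2·D, i.e. c_0 = 0, c_1 = 2


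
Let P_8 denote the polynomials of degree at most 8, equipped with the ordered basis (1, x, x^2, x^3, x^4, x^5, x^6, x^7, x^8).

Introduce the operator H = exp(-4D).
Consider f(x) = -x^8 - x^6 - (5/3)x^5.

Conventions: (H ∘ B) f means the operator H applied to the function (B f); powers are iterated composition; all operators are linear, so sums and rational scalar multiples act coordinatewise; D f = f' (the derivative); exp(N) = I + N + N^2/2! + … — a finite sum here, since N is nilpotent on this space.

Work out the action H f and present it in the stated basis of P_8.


order-1 term: 32x^7 + 24x^5 + (100/3)x^4
order-2 term: -448x^6 - 240x^4 - (800/3)x^3
order-3 term: 3584x^5 + 1280x^3 + (3200/3)x^2
order-4 term: -17920x^4 - 3840x^2 - (6400/3)x
order-5 term: 57344x^3 + 6144x + 5120/3
order-6 term: -114688x^2 - 4096
order-7 term: 131072x
order-8 term: -65536
the series for exp(-4D) f terminates at order 8
exp(-4D) f = -x^8 + 32x^7 - 449x^6 + (10819/3)x^5 - (54380/3)x^4 + (175072/3)x^3 - (352384/3)x^2 + (405248/3)x - 203776/3

g(x) = -x^8 + 32x^7 - 449x^6 + (10819/3)x^5 - (54380/3)x^4 + (175072/3)x^3 - (352384/3)x^2 + (405248/3)x - 203776/3


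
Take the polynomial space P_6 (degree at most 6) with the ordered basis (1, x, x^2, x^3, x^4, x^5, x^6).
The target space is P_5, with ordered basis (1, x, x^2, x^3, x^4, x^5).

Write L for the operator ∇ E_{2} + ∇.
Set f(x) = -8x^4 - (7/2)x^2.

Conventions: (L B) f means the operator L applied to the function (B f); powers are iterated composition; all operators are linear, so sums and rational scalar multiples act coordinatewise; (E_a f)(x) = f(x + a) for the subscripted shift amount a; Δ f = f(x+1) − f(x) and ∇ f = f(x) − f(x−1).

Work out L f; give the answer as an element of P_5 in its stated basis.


E_{2} f = -8x^4 - 64x^3 - (391/2)x^2 - 270x - 142
∇ E_{2} f = -32x^3 - 144x^2 - 231x - 261/2
∇ f = -32x^3 + 48x^2 - 39x + 23/2
(∇ E_{2} + ∇) f = -64x^3 - 96x^2 - 270x - 119

the result is g(x) = -64x^3 - 96x^2 - 270x - 119


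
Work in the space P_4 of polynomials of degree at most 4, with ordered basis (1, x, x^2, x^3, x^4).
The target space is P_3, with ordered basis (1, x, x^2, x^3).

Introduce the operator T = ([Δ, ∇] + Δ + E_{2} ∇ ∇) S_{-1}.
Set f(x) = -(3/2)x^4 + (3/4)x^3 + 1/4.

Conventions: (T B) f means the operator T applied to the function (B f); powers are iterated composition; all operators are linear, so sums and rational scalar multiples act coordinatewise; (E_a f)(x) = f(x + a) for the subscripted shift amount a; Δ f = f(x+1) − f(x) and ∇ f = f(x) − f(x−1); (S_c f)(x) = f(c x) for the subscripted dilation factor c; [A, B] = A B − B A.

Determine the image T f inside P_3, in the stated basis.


S_{-1} f = -(3/2)x^4 - (3/4)x^3 + 1/4
∇ S_{-1} f = -6x^3 + (27/4)x^2 - (15/4)x + 3/4
Δ ∇ S_{-1} f = -18x^2 - (9/2)x - 3
Δ S_{-1} f = -6x^3 - (45/4)x^2 - (33/4)x - 9/4
∇ Δ S_{-1} f = -18x^2 - (9/2)x - 3
[Δ, ∇] S_{-1} f = 0
Δ S_{-1} f = -6x^3 - (45/4)x^2 - (33/4)x - 9/4
∇ S_{-1} f = -6x^3 + (27/4)x^2 - (15/4)x + 3/4
∇ ∇ S_{-1} f = -18x^2 + (63/2)x - 33/2
E_{2} ∇ ∇ S_{-1} f = -18x^2 - (81/2)x - 51/2
([Δ, ∇] + Δ + E_{2} ∇ ∇) S_{-1} f = -6x^3 - (117/4)x^2 - (195/4)x - 111/4

the result is g(x) = -6x^3 - (117/4)x^2 - (195/4)x - 111/4


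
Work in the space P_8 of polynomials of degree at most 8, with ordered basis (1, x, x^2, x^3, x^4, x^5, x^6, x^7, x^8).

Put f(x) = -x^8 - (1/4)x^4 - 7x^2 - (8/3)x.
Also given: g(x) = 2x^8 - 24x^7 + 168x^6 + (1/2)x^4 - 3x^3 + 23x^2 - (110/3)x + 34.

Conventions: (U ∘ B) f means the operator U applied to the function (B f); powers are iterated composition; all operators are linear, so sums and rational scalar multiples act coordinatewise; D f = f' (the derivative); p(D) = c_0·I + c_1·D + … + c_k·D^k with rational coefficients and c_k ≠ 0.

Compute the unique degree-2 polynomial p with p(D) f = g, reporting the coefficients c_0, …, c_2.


D^0 f = -x^8 - (1/4)x^4 - 7x^2 - (8/3)x
D^1 f = -8x^7 - x^3 - 14x - 8/3
D^2 f = -56x^6 - 3x^2 - 14
matching coefficients of g against c_0 f + c_1 Df + … from the top degree down determines the c_i
solution: c_0 = -2, c_1 = 3, c_2 = -3

p(D) = -2·I + 3·D − 3·D^2, i.e. c_0 = -2, c_1 = 3, c_2 = -3


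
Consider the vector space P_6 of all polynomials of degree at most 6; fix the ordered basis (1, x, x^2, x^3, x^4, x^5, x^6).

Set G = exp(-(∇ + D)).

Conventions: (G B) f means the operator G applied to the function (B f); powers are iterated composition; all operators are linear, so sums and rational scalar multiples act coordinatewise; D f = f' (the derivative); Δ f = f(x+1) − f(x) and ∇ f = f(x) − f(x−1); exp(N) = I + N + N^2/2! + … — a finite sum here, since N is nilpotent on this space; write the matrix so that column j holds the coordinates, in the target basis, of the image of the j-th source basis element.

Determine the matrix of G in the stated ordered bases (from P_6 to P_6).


the matrix is [[1, -2, 5, -15, 52, -203, 877]; [0, 1, -4, 15, -60, 260, -1218]; [0, 0, 1, -6, 30, -150, 780]; [0, 0, 0, 1, -8, 50, -300]; [0, 0, 0, 0, 1, -10, 75]; [0, 0, 0, 0, 0, 1, -12]; [0, 0, 0, 0, 0, 0, 1]] (rows listed top to bottom)

image of 1: 1
image of x: x - 2
image of x^2: x^2 - 4x + 5
image of x^3: x^3 - 6x^2 + 15x - 15
image of x^4: x^4 - 8x^3 + 30x^2 - 60x + 52
image of x^5: x^5 - 10x^4 + 50x^3 - 150x^2 + 260x - 203
image of x^6: x^6 - 12x^5 + 75x^4 - 300x^3 + 780x^2 - 1218x + 877
each image's coordinates form column j of the matrix


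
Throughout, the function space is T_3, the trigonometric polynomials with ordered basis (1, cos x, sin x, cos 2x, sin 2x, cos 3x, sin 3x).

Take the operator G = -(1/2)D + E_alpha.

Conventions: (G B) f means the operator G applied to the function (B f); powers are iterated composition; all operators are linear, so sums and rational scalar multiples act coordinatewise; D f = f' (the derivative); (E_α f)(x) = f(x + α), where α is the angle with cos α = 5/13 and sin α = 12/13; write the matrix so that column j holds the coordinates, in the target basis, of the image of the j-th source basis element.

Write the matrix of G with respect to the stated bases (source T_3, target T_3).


the matrix is [[1, 0, 0, 0, 0, 0, 0]; [0, 5/13, 11/26, 0, 0, 0, 0]; [0, -11/26, 5/13, 0, 0, 0, 0]; [0, 0, 0, -119/169, -49/169, 0, 0]; [0, 0, 0, 49/169, -119/169, 0, 0]; [0, 0, 0, 0, 0, -2035/2197, -8247/4394]; [0, 0, 0, 0, 0, 8247/4394, -2035/2197]] (rows listed top to bottom)

image of 1: 1
image of cos x: (5/13)cos x - (11/26)sin x
image of sin x: (11/26)cos x + (5/13)sin x
image of cos 2x: -(119/169)cos 2x + (49/169)sin 2x
image of sin 2x: -(49/169)cos 2x - (119/169)sin 2x
image of cos 3x: -(2035/2197)cos 3x + (8247/4394)sin 3x
image of sin 3x: -(8247/4394)cos 3x - (2035/2197)sin 3x
each image's coordinates form column j of the matrix


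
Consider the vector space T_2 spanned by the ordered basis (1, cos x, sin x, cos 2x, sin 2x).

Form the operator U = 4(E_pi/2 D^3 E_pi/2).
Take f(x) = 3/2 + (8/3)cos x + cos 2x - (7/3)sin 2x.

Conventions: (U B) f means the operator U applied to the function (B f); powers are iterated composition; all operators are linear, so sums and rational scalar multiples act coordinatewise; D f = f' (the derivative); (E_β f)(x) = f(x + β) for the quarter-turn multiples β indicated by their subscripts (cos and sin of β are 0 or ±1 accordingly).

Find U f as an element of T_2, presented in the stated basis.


the result is g(x) = -(32/3)sin x + (224/3)cos 2x + 32sin 2x

E_pi/2 f = 3/2 - (8/3)sin x - cos 2x + (7/3)sin 2x
D E_pi/2 f = -(8/3)cos x + (14/3)cos 2x + 2sin 2x
D D E_pi/2 f = (8/3)sin x + 4cos 2x - (28/3)sin 2x
D D D E_pi/2 f = (8/3)cos x - (56/3)cos 2x - 8sin 2x
E_pi/2 D^3 E_pi/2 f = -(8/3)sin x + (56/3)cos 2x + 8sin 2x
(4(E_pi/2 D^3 E_pi/2)) f = -(32/3)sin x + (224/3)cos 2x + 32sin 2x


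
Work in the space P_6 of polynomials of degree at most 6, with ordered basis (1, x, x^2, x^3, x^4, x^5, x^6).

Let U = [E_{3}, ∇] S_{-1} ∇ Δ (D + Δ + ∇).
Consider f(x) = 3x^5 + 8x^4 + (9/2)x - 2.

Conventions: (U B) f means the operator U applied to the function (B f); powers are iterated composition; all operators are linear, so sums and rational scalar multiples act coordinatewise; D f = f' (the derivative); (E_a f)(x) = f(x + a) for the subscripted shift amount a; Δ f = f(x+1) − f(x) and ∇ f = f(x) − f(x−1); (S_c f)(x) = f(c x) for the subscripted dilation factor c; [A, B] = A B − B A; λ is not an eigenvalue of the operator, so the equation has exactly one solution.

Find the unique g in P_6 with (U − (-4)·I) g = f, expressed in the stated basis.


the result is g(x) = (3/4)x^5 + 2x^4 + (9/8)x - 1/2

write g with unknown coordinates in the stated basis and equate coefficients in (U − (-4)·I) g = f
solving from the highest basis element down gives g = (3/4)x^5 + 2x^4 + (9/8)x - 1/2
check: U g = 0
so U g − (-4)·g = 3x^5 + 8x^4 + (9/2)x - 2 = f ✓


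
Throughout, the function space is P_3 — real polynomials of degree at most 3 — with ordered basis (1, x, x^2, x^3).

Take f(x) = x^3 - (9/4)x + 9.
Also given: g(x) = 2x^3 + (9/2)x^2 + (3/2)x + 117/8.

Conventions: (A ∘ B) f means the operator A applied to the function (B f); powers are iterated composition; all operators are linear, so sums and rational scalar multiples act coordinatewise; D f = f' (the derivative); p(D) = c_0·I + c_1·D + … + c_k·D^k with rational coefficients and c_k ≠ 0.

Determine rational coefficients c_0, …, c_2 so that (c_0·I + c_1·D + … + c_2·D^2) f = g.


c_0 = 2, c_1 = 3/2, c_2 = 1

D^0 f = x^3 - (9/4)x + 9
D^1 f = 3x^2 - 9/4
D^2 f = 6x
matching coefficients of g against c_0 f + c_1 Df + … from the top degree down determines the c_i
solution: c_0 = 2, c_1 = 3/2, c_2 = 1


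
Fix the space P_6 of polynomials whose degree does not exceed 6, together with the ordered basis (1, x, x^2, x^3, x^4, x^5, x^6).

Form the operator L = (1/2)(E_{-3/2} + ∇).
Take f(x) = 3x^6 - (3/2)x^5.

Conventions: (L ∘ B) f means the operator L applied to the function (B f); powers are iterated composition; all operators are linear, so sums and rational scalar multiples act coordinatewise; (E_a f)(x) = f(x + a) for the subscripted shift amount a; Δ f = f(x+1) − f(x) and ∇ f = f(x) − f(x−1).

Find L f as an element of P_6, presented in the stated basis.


g(x) = (3/2)x^6 - (21/4)x^5 + 30x^4 - (645/8)x^3 + (3495/32)x^2 - (4773/64)x + 657/32

E_{-3/2} f = 3x^6 - (57/2)x^5 + (225/2)x^4 - (945/4)x^3 + (4455/16)x^2 - (5589/32)x + 729/16
∇ f = 18x^5 - (105/2)x^4 + 75x^3 - 60x^2 + (51/2)x - 9/2
(E_{-3/2} + ∇) f = 3x^6 - (21/2)x^5 + 60x^4 - (645/4)x^3 + (3495/16)x^2 - (4773/32)x + 657/16
((1/2)(E_{-3/2} + ∇)) f = (3/2)x^6 - (21/4)x^5 + 30x^4 - (645/8)x^3 + (3495/32)x^2 - (4773/64)x + 657/32


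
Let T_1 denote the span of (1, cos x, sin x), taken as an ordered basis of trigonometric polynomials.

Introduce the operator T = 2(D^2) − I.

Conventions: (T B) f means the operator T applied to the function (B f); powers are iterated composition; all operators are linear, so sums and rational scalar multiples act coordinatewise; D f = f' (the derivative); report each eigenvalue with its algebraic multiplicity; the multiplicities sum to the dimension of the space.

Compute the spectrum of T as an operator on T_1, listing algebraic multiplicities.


λ = -3 (multiplicity 2), λ = -1 (multiplicity 1)

image of 1: -1
image of cos x: -3cos x
image of sin x: -3sin x
the matrix is diagonal; its diagonal is (-1, -3, -3)
for a triangular matrix the eigenvalues are the diagonal entries, with algebraic multiplicity their repetition count


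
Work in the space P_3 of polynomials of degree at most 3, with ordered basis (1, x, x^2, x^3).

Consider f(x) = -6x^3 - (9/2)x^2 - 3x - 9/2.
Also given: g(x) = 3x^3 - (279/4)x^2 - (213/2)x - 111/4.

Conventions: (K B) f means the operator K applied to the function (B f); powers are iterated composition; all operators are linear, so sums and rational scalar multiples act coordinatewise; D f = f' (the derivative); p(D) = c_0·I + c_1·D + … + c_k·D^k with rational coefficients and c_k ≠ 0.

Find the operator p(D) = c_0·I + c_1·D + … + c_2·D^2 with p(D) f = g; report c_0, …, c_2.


D^0 f = -6x^3 - (9/2)x^2 - 3x - 9/2
D^1 f = -18x^2 - 9x - 3
D^2 f = -36x - 9
matching coefficients of g against c_0 f + c_1 Df + … from the top degree down determines the c_i
solution: c_0 = -1/2, c_1 = 4, c_2 = 2

c_0 = -1/2, c_1 = 4, c_2 = 2


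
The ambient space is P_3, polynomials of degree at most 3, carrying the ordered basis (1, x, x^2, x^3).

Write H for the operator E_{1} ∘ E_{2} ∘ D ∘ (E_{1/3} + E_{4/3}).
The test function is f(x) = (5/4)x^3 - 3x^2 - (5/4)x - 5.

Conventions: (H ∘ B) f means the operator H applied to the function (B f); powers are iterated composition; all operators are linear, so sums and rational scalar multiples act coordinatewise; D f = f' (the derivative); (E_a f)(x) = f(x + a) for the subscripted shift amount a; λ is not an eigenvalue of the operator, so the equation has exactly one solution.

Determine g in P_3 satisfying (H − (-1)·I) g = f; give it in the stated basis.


write g with unknown coordinates in the stated basis and equate coefficients in (H − (-1)·I) g = f
solving from the highest basis element down gives g = (5/4)x^3 - (21/2)x^2 - (67/4)x + 929/12
check: H g = (15/2)x^2 + (31/2)x - 989/12
so H g − (-1)·g = (5/4)x^3 - 3x^2 - (5/4)x - 5 = f ✓

the image equals g(x) = (5/4)x^3 - (21/2)x^2 - (67/4)x + 929/12


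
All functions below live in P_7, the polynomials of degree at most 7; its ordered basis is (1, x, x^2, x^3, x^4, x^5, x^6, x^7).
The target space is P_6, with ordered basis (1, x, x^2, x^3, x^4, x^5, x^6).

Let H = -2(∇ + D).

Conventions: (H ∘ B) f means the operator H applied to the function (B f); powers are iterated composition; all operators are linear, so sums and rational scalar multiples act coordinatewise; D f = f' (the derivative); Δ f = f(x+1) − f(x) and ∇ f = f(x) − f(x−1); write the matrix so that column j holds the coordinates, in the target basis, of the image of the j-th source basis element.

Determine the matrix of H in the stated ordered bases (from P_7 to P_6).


image of 1: 0
image of x: -4
image of x^2: -8x + 2
image of x^3: -12x^2 + 6x - 2
image of x^4: -16x^3 + 12x^2 - 8x + 2
image of x^5: -20x^4 + 20x^3 - 20x^2 + 10x - 2
image of x^6: -24x^5 + 30x^4 - 40x^3 + 30x^2 - 12x + 2
image of x^7: -28x^6 + 42x^5 - 70x^4 + 70x^3 - 42x^2 + 14x - 2
each image's coordinates form column j of the matrix

the matrix is [[0, -4, 2, -2, 2, -2, 2, -2]; [0, 0, -8, 6, -8, 10, -12, 14]; [0, 0, 0, -12, 12, -20, 30, -42]; [0, 0, 0, 0, -16, 20, -40, 70]; [0, 0, 0, 0, 0, -20, 30, -70]; [0, 0, 0, 0, 0, 0, -24, 42]; [0, 0, 0, 0, 0, 0, 0, -28]] (rows listed top to bottom)


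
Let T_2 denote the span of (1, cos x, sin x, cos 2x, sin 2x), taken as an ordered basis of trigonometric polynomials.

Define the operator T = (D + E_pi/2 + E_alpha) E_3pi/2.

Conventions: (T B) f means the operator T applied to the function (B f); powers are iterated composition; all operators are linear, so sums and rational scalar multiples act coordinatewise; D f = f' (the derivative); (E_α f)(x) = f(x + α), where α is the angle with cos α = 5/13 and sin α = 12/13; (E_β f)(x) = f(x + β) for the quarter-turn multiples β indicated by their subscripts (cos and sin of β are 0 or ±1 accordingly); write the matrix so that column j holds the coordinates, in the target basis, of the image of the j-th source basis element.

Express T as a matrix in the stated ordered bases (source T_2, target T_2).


image of 1: 2
image of cos x: (38/13)cos x + (5/13)sin x
image of sin x: -(5/13)cos x + (38/13)sin x
image of cos 2x: (288/169)cos 2x + (458/169)sin 2x
image of sin 2x: -(458/169)cos 2x + (288/169)sin 2x
each image's coordinates form column j of the matrix

the matrix is [[2, 0, 0, 0, 0]; [0, 38/13, -5/13, 0, 0]; [0, 5/13, 38/13, 0, 0]; [0, 0, 0, 288/169, -458/169]; [0, 0, 0, 458/169, 288/169]] (rows listed top to bottom)


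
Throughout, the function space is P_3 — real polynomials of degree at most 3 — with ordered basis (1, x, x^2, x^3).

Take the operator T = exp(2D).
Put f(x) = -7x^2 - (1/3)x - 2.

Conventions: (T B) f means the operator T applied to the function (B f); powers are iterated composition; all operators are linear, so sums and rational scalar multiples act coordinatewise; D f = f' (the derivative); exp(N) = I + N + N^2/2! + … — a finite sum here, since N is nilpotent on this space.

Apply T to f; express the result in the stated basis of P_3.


order-1 term: -28x - 2/3
order-2 term: -28
the series for exp(2D) f terminates at order 2
exp(2D) f = -7x^2 - (85/3)x - 92/3

g(x) = -7x^2 - (85/3)x - 92/3


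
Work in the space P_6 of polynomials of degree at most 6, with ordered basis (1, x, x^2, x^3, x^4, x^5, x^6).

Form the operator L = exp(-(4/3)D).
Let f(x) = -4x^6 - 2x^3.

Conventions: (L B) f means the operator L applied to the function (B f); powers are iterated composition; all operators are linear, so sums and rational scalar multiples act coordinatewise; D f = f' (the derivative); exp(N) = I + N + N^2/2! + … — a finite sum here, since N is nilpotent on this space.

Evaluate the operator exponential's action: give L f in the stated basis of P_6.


the image equals g(x) = -4x^6 + 32x^5 - (320/3)x^4 + (5066/27)x^3 - (4904/27)x^2 + (7328/81)x - 12928/729

order-1 term: 32x^5 + 8x^2
order-2 term: -(320/3)x^4 - (32/3)x
order-3 term: (5120/27)x^3 + 128/27
order-4 term: -(5120/27)x^2
order-5 term: (8192/81)x
order-6 term: -16384/729
the series for exp(-(4/3)D) f terminates at order 6
exp(-(4/3)D) f = -4x^6 + 32x^5 - (320/3)x^4 + (5066/27)x^3 - (4904/27)x^2 + (7328/81)x - 12928/729


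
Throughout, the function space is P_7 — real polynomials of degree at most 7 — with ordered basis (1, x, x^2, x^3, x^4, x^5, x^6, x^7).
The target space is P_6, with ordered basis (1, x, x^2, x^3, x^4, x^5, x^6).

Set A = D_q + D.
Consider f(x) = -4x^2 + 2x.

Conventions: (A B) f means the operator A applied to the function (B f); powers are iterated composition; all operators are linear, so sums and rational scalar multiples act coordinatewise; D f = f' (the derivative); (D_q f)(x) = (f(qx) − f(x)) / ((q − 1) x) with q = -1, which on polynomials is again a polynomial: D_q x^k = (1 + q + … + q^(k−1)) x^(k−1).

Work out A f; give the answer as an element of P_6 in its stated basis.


the image equals g(x) = -8x + 4

D_q f = 2
D f = -8x + 2
(D_q + D) f = -8x + 4


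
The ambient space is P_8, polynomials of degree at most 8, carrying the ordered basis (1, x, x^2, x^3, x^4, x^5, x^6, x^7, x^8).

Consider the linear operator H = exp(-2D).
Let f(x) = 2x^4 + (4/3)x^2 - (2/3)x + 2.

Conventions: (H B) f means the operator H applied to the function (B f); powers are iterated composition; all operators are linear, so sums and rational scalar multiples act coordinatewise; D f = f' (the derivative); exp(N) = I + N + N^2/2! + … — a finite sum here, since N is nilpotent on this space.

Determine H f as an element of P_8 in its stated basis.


order-1 term: -16x^3 - (16/3)x + 4/3
order-2 term: 48x^2 + 16/3
order-3 term: -64x
order-4 term: 32
the series for exp(-2D) f terminates at order 4
exp(-2D) f = 2x^4 - 16x^3 + (148/3)x^2 - 70x + 122/3

the result is g(x) = 2x^4 - 16x^3 + (148/3)x^2 - 70x + 122/3


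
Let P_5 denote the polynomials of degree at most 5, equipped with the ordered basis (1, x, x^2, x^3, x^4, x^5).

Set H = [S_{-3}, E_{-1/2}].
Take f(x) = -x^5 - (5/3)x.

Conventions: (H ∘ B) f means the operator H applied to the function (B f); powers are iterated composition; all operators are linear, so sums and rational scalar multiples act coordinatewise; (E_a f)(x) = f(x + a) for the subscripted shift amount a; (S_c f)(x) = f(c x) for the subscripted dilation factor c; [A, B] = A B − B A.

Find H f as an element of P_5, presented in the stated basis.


E_{-1/2} f = -x^5 + (5/2)x^4 - (5/2)x^3 + (5/4)x^2 - (95/48)x + 83/96
S_{-3} E_{-1/2} f = 243x^5 + (405/2)x^4 + (135/2)x^3 + (45/4)x^2 + (95/16)x + 83/96
S_{-3} f = 243x^5 + 5x
E_{-1/2} S_{-3} f = 243x^5 - (1215/2)x^4 + (1215/2)x^3 - (1215/4)x^2 + (1295/16)x - 323/32
[S_{-3}, E_{-1/2}] f = 810x^4 - 540x^3 + 315x^2 - 75x + 263/24

the image equals g(x) = 810x^4 - 540x^3 + 315x^2 - 75x + 263/24


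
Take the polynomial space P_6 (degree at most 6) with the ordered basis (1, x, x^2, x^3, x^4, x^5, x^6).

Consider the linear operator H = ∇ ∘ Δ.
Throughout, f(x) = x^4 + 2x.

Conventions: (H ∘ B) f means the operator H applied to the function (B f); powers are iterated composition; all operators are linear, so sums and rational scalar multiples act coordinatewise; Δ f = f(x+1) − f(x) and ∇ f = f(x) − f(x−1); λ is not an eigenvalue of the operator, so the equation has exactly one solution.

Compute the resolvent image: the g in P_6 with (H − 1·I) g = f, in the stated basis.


write g with unknown coordinates in the stated basis and equate coefficients in (H − 1·I) g = f
solving from the highest basis element down gives g = -x^4 - 12x^2 - 2x - 26
check: H g = -12x^2 - 26
so H g − 1·g = x^4 + 2x = f ✓

g(x) = -x^4 - 12x^2 - 2x - 26


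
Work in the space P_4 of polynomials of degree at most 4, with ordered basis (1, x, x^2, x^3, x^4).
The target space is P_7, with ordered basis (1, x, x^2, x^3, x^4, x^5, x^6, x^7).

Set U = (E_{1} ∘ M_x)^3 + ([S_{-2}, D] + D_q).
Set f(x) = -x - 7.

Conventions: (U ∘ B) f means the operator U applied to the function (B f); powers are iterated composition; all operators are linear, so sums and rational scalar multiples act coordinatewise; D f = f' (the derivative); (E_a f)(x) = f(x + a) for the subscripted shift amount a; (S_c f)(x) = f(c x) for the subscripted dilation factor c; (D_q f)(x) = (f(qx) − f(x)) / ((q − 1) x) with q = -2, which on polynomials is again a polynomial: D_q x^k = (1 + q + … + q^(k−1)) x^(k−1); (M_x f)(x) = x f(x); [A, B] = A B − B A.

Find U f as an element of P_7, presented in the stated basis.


M_x f = -x^2 - 7x
E_{1} M_x f = -x^2 - 9x - 8
M_x (E_{1} ∘ M_x) f = -x^3 - 9x^2 - 8x
E_{1} M_x (E_{1} ∘ M_x) f = -x^3 - 12x^2 - 29x - 18
M_x (E_{1} ∘ M_x) (E_{1} ∘ M_x) f = -x^4 - 12x^3 - 29x^2 - 18x
E_{1} M_x (E_{1} ∘ M_x) (E_{1} ∘ M_x) f = -x^4 - 16x^3 - 71x^2 - 116x - 60
D f = -1
S_{-2} D f = -1
S_{-2} f = 2x - 7
D S_{-2} f = 2
[S_{-2}, D] f = -3
D_q f = -1
([S_{-2}, D] + D_q) f = -4
((E_{1} ∘ M_x)^3 + ([S_{-2}, D] + D_q)) f = -x^4 - 16x^3 - 71x^2 - 116x - 64

the result is g(x) = -x^4 - 16x^3 - 71x^2 - 116x - 64


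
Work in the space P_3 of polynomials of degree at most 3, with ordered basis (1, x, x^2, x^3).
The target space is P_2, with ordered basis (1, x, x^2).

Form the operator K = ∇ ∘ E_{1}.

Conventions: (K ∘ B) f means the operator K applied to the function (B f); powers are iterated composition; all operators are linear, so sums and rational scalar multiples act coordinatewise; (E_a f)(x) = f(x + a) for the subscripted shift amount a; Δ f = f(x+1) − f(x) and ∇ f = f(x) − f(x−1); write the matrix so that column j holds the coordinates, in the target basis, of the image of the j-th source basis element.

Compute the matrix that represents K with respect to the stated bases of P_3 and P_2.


the matrix is [[0, 1, 1, 1]; [0, 0, 2, 3]; [0, 0, 0, 3]] (rows listed top to bottom)

image of 1: 0
image of x: 1
image of x^2: 2x + 1
image of x^3: 3x^2 + 3x + 1
each image's coordinates form column j of the matrix
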